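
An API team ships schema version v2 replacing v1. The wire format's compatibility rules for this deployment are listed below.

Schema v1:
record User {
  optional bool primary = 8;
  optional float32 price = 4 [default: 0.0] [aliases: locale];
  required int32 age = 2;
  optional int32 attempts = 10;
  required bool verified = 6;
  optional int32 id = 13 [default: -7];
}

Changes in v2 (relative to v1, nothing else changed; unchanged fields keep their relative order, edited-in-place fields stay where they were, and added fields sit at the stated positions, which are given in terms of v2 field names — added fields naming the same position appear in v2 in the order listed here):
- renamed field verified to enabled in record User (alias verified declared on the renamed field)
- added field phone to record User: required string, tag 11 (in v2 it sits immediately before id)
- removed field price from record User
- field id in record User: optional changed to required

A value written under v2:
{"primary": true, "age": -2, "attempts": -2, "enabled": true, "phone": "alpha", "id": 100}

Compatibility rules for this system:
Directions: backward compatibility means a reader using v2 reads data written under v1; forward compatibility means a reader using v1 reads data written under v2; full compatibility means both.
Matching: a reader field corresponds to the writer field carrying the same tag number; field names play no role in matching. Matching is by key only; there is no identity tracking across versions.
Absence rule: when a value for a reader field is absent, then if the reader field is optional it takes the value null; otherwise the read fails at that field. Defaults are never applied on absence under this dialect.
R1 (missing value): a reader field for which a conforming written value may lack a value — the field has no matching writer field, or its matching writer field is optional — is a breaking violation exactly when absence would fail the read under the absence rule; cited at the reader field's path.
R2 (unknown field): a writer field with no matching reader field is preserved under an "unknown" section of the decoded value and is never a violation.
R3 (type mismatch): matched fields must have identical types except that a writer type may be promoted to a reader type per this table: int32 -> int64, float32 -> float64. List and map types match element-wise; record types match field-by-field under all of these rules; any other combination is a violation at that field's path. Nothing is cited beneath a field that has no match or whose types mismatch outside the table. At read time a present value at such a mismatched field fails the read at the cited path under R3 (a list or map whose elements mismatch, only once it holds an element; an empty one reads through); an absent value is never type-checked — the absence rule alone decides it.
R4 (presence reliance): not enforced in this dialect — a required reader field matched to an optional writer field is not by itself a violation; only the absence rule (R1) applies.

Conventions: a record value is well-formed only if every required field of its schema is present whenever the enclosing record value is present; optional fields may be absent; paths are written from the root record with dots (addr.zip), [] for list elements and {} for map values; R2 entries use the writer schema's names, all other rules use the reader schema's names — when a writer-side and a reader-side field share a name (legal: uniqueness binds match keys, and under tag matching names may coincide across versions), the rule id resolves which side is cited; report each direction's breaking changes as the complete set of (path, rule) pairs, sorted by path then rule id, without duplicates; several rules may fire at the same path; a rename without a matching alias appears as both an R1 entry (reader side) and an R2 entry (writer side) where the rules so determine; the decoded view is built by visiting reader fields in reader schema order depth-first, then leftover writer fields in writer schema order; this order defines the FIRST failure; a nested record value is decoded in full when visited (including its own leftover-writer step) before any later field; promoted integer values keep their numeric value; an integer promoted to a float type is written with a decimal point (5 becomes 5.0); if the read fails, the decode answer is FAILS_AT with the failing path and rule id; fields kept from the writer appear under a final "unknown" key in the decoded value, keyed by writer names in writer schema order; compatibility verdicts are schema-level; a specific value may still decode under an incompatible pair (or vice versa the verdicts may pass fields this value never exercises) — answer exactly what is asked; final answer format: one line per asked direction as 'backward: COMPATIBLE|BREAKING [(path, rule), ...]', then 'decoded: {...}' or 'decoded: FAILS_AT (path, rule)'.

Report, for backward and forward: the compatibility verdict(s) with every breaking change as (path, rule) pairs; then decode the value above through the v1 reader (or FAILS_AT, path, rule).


each type pair in User: writer, then reader
checking backward for User: reader v2 against writer v1:
  bool -> bool, writer optional: primary aligns to primary
  int32 -> int32, writer required: age aligns to age
  int32 -> int32, writer optional: attempts aligns to attempts
  bool -> bool, writer required: enabled aligns to verified
  phone has no writer counterpart
  int32 -> int32, writer optional: id aligns to id
  writer field price has no reader counterpart
  rule R1 violated at id
  rule R1 violated at phone
  => backward: BREAKING (2)
checking forward for User: reader v1 against writer v2:
  bool -> bool, writer optional: primary aligns to primary
  price has no writer counterpart
  int32 -> int32, writer required: age aligns to age
  int32 -> int32, writer optional: attempts aligns to attempts
  bool -> bool, writer required: verified aligns to enabled
  int32 -> int32, writer required: id aligns to id
  writer field phone has no reader counterpart
  => forward verdict for User: COMPATIBLE, no violations
decode (reader v1):
  primary := true
  price := null (absent, optional -> null)
  age := -2
  attempts := -2
  verified := true (from writer enabled)
  id := 100
  writer phone: kept under "unknown"
  => decoded: {"primary": true, "price": null, "age": -2, "attempts": -2, "verified": true, "id": 100, "unknown": {"phone": "alpha"}}

backward: BREAKING [(id, R1), (phone, R1)]; forward: COMPATIBLE []; decoded: {"primary": true, "price": null, "age": -2, "attempts": -2, "verified": true, "id": 100, "unknown": {"phone": "alpha"}}


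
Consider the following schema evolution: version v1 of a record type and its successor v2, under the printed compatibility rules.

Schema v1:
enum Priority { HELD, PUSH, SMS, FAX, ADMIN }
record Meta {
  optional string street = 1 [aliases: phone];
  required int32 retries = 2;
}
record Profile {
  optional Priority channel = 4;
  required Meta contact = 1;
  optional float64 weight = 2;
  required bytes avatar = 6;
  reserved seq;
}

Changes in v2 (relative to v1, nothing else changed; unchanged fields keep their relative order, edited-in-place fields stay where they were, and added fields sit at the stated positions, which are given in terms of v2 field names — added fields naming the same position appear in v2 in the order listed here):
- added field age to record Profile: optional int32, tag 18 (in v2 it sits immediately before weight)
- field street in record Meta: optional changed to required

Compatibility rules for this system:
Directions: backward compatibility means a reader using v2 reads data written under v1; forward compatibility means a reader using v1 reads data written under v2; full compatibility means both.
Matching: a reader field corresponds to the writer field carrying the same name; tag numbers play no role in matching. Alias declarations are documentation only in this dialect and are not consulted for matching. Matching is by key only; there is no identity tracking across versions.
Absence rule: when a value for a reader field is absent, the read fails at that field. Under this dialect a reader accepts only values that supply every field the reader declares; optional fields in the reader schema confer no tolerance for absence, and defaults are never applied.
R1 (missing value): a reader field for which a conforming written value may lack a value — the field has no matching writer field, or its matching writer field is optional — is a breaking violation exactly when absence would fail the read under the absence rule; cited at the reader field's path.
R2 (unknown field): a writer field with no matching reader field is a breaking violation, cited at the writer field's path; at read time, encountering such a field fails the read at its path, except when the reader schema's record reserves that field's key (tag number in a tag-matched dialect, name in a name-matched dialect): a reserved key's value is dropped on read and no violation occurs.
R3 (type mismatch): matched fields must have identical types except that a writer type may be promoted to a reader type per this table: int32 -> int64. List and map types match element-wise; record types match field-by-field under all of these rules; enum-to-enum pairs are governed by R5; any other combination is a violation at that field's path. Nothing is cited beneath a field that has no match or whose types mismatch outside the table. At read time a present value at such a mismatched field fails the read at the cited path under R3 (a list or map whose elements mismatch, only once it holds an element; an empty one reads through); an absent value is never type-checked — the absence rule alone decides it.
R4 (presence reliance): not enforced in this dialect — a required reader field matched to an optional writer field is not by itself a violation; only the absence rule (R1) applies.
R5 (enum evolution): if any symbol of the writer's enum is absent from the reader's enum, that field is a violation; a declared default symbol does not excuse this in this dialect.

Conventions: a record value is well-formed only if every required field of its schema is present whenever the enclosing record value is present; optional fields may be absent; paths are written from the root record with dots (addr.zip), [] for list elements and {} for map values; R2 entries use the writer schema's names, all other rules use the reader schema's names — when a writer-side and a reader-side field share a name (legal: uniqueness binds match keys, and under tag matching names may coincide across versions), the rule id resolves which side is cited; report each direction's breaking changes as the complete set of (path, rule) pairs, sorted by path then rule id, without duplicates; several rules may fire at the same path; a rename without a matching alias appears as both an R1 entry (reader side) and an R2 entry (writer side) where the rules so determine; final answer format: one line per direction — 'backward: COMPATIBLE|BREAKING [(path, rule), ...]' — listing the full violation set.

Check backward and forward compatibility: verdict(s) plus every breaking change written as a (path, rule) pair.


each type pair in Profile: writer, then reader
checking backward for Profile: reader v2 against writer v1:
  channel: paired with writer channel (Priority -> Priority; writer optional)
  contact: paired with writer contact (Meta -> Meta; writer required)
  age has no writer counterpart
  weight: paired with writer weight (float64 -> float64; writer optional)
  avatar: paired with writer avatar (bytes -> bytes; writer required)
  contact.street: paired with writer contact.street (string -> string; writer optional)
  contact.retries: paired with writer contact.retries (int32 -> int32; writer required)
  breaking: (age, R1)
  breaking: (channel, R1)
  breaking: (contact.street, R1)
  breaking: (weight, R1)
  backward on Profile therefore BREAKING (4)
checking forward for Profile: reader v1 against writer v2:
  channel: paired with writer channel (Priority -> Priority; writer optional)
  contact: paired with writer contact (Meta -> Meta; writer required)
  weight: paired with writer weight (float64 -> float64; writer optional)
  avatar: paired with writer avatar (bytes -> bytes; writer required)
  leftover writer field: age
  contact.street: paired with writer contact.street (string -> string; writer required)
  contact.retries: paired with writer contact.retries (int32 -> int32; writer required)
  breaking: (age, R2)
  breaking: (channel, R1)
  breaking: (weight, R1)
  forward on Profile therefore BREAKING (3)

backward: BREAKING [(age, R1), (channel, R1), (contact.street, R1), (weight, R1)]; forward: BREAKING [(age, R2), (channel, R1), (weight, R1)]


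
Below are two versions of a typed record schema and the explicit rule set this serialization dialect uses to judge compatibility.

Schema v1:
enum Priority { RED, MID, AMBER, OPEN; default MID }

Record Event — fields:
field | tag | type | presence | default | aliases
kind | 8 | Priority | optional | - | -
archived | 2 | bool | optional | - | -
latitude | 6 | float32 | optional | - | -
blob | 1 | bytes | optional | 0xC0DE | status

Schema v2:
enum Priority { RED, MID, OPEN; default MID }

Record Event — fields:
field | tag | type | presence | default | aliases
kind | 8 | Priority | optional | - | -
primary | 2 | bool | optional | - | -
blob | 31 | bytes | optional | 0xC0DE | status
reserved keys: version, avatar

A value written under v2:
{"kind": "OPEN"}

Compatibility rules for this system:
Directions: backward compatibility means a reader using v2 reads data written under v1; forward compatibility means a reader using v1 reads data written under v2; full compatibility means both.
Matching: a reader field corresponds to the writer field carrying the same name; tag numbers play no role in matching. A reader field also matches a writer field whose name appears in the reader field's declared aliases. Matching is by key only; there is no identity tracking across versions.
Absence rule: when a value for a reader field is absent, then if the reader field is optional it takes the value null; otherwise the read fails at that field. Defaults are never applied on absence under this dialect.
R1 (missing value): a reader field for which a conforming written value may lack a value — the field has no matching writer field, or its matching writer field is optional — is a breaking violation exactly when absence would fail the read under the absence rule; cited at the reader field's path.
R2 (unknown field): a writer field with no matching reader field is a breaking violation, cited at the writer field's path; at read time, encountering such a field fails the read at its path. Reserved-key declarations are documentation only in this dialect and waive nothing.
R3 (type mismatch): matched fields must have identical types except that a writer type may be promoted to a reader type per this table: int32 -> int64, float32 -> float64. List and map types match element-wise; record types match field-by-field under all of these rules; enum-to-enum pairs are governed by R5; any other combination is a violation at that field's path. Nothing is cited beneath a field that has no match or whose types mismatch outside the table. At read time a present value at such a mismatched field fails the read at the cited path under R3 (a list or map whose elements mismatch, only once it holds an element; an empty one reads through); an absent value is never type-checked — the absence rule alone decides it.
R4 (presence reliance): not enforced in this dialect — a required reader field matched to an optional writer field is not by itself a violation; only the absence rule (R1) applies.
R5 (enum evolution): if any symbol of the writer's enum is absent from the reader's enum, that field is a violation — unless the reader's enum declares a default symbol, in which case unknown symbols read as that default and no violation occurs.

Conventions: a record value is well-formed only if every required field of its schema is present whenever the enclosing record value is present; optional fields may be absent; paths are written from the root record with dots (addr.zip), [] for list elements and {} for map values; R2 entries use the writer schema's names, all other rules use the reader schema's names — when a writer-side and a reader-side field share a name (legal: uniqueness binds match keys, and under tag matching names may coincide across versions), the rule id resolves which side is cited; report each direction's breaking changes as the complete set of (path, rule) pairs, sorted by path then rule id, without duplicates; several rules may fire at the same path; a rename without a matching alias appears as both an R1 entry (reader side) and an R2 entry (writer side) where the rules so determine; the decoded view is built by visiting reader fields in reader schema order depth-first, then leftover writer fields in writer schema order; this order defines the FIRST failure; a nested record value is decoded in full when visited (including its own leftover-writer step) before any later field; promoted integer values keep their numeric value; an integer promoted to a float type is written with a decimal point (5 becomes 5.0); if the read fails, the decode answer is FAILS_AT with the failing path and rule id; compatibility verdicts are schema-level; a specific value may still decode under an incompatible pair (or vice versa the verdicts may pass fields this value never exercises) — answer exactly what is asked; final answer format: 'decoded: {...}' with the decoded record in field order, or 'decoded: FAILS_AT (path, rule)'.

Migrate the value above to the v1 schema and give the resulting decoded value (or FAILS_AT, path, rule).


the writer's type comes first in each Event pair
decode walk for Event under reader schema v1:
  kind := "OPEN"
  archived := null (absent, optional -> null)
  latitude := null (absent, optional -> null)
  blob := null (absent, optional -> null)
  => decoded: {"kind": "OPEN", "archived": null, "latitude": null, "blob": null}
checking off the Event differences that do not matter here:
  field blob in record Event: tag 1 changed to 31 -> fires no rule on Event under this dialect and leaves the result unchanged
  removed field latitude from record Event -> matters for Event compatibility verdicts, not for this value's decode
  enum Priority (field kind in record Event): symbol AMBER removed -> fires no rule on Event under this dialect and leaves the result unchanged
  renamed field archived to primary in record Event -> matters for Event compatibility verdicts, not for this value's decode

decoded: {"kind": "OPEN", "archived": null, "latitude": null, "blob": null}


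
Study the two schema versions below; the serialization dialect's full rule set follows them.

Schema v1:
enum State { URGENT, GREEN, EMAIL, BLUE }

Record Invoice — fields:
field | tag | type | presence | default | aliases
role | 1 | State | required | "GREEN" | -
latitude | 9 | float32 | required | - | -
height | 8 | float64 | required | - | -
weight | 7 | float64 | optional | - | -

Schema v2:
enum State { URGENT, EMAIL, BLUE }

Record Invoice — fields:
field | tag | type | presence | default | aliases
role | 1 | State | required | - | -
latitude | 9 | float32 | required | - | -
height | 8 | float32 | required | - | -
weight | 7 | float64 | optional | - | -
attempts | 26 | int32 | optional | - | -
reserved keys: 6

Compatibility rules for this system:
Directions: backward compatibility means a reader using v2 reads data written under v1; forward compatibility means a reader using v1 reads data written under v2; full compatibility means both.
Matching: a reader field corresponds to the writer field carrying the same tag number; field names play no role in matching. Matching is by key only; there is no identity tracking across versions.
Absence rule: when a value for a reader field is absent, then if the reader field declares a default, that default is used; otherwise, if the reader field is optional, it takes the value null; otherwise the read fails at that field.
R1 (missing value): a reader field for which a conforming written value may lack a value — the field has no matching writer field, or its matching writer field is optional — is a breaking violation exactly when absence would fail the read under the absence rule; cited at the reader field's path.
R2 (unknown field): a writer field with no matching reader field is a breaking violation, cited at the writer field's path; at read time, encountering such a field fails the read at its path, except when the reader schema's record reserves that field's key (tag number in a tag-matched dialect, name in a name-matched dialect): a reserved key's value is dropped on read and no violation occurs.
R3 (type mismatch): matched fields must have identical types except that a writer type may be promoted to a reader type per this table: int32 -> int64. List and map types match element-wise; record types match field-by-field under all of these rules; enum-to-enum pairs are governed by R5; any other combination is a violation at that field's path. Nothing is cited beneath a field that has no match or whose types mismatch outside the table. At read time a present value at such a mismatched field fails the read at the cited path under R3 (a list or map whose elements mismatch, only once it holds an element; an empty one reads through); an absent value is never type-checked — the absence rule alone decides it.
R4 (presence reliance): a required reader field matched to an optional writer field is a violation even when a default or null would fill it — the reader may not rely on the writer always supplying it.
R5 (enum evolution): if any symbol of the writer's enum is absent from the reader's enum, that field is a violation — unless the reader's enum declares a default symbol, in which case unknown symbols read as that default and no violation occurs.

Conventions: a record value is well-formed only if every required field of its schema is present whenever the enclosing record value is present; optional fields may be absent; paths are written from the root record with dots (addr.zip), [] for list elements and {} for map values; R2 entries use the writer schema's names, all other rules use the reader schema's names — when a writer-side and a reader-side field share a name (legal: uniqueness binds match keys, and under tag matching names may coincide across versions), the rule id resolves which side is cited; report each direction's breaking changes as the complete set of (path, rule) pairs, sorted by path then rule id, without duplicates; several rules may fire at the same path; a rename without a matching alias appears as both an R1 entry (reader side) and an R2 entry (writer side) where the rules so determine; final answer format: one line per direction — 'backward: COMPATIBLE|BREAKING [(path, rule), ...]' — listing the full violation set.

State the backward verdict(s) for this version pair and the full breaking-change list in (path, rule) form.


arrows below run writer -> reader for Invoice
backward pass over Invoice, reader schema v2, writer schema v1:
  role: State -> State, writer required; from role
  latitude: float32 -> float32, writer required; from latitude
  height: float64 -> float32, writer required; from height
  weight: float64 -> float64, writer optional; from weight
  no writer field matches reader attempts
  breaking: (height, R3)
  breaking: (role, R5)
  => backward verdict for Invoice: BREAKING, 2 violation(s)
diffs on Invoice not affecting the asked answer:
  added field attempts to record Invoice: optional int32, tag 26 (in v2 it sits last) -> its effect on Invoice is confined to the forward direction, not asked

backward: BREAKING [(height, R3), (role, R5)]


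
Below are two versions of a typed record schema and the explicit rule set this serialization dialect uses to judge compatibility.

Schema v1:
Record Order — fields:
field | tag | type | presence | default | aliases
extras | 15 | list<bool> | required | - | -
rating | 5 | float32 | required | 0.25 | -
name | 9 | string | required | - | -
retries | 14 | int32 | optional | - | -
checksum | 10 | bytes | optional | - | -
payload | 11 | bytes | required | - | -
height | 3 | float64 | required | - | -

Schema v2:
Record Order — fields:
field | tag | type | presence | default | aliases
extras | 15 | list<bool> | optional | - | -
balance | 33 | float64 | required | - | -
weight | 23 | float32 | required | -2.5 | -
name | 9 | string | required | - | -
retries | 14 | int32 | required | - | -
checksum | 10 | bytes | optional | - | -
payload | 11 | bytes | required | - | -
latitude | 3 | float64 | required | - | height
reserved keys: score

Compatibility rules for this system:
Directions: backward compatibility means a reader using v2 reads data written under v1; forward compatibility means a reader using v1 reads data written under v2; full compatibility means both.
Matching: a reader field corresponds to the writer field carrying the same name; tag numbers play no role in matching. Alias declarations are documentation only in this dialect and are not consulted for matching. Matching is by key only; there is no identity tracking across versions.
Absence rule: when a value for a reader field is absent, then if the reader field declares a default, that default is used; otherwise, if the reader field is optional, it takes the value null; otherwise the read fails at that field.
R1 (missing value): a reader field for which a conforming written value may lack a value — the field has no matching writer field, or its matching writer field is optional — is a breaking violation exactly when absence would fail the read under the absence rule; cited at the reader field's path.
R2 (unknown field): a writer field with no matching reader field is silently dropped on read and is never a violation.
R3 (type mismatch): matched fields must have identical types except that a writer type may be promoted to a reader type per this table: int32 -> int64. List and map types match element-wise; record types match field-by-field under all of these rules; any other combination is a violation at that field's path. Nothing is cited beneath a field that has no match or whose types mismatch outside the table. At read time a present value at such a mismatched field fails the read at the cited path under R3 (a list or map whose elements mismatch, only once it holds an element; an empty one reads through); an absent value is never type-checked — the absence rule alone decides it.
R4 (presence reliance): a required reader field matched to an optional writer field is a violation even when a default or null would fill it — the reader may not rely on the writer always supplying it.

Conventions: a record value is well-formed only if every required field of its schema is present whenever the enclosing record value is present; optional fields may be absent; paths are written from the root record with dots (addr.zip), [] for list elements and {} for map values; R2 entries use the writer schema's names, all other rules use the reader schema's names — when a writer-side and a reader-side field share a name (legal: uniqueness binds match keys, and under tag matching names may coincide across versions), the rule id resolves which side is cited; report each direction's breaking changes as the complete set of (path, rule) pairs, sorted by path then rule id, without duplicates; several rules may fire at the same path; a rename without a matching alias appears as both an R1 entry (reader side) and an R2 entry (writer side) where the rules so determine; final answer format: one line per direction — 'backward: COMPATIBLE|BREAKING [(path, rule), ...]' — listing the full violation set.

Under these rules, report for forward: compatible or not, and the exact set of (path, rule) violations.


forward: BREAKING [(extras, R1), (extras, R4), (height, R1)]

each type pair in Order: writer, then reader
forward analysis of Order with v1 as reader and v2 as writer:
  extras: list<bool> -> list<bool>, writer optional; from extras
  rating: no writer-side match
  name: string -> string, writer required; from name
  retries: int32 -> int32, writer required; from retries
  checksum: bytes -> bytes, writer optional; from checksum
  payload: bytes -> bytes, writer required; from payload
  height: no writer-side match
  balance (writer side), unknown to reader
  weight (writer side), unknown to reader
  latitude (writer side), unknown to reader
  rule R1 violated at extras
  rule R4 violated at extras
  rule R1 violated at height
  forward on Order therefore BREAKING (3)
ruling out the remaining Order differences:
  added field balance to record Order: required float64, tag 33 (in v2 it sits immediately before name) -> fires only in the backward direction of Order, which is not asked here
  field retries in record Order: optional changed to required -> fires only in the backward direction of Order, which is not asked here
  added field weight to record Order: required float32, tag 23, default -2.5 (in v2 it sits immediately before name) -> inert for the asked Order verdict: nothing fires
  removed field rating from record Order -> inert for the asked Order verdict: nothing fires


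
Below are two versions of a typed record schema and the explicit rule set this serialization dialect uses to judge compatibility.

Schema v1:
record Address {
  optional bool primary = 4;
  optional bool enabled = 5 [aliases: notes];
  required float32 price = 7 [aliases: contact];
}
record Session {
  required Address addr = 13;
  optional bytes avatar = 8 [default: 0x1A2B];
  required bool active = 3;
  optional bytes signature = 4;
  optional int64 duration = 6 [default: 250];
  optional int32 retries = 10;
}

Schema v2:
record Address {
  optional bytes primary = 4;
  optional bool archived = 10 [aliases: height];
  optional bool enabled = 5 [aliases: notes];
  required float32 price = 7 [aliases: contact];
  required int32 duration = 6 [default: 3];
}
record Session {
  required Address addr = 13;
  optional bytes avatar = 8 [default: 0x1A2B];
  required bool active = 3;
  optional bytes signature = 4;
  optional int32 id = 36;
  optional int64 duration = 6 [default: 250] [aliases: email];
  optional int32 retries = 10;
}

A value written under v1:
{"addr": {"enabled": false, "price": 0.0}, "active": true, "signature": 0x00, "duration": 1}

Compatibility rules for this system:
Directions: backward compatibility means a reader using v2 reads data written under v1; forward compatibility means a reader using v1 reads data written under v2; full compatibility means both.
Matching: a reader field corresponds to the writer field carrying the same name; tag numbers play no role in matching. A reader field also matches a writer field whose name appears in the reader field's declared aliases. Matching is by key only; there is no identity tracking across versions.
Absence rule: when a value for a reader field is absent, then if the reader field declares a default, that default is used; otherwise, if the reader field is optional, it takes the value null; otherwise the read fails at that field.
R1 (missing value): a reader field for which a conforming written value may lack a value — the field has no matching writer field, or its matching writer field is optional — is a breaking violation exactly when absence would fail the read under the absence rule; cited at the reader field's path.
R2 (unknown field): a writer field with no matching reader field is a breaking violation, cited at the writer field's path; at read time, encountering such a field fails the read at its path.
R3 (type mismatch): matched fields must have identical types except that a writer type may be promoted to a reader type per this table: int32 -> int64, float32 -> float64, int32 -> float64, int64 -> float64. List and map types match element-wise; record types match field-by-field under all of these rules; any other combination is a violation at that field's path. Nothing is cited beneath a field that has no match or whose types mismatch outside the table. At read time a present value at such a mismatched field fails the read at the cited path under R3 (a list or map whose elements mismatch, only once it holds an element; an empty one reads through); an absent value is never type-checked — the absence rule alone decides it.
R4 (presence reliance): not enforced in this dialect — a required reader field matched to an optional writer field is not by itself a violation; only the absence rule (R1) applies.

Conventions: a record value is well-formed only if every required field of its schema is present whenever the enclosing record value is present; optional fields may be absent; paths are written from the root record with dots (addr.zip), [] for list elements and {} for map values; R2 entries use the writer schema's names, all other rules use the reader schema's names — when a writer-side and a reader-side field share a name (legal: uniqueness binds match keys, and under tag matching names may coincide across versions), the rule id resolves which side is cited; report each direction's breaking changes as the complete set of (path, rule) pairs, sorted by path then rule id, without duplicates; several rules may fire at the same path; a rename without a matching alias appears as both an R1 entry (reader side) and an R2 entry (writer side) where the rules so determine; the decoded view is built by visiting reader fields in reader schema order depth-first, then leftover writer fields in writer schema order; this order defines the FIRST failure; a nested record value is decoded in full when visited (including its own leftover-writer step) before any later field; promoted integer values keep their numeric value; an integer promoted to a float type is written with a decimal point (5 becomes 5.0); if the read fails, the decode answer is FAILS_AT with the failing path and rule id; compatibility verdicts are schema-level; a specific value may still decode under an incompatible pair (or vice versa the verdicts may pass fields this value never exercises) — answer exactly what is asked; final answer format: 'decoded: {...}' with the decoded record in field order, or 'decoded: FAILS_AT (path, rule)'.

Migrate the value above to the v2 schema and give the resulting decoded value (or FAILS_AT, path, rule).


decoded: {"addr": {"primary": null, "archived": null, "enabled": false, "price": 0.0, "duration": 3}, "avatar": 0x1A2B, "active": true, "signature": 0x00, "id": null, "duration": 1, "retries": null}

each type pair in Session: writer, then reader
decoding the Session value with the v2 reader:
  addr.primary := null (missing; optional => null)
  addr.archived := null (missing; optional => null)
  addr.enabled := false
  addr.price := 0.0
  addr.duration := 3 (missing; default applied)
  avatar := 0x1A2B (missing; default applied)
  active := true
  signature := 0x00
  id := null (missing; optional => null)
  duration := 1
  retries := null (missing; optional => null)
  => decoded: {"addr": {"primary": null, "archived": null, "enabled": false, "price": 0.0, "duration": 3}, "avatar": 0x1A2B, "active": true, "signature": 0x00, "id": null, "duration": 1, "retries": null}
the other Session changes do not affect what is asked:
  field primary in record Address: type bool changed to bytes -> matters for Session compatibility verdicts, not for this value's decode


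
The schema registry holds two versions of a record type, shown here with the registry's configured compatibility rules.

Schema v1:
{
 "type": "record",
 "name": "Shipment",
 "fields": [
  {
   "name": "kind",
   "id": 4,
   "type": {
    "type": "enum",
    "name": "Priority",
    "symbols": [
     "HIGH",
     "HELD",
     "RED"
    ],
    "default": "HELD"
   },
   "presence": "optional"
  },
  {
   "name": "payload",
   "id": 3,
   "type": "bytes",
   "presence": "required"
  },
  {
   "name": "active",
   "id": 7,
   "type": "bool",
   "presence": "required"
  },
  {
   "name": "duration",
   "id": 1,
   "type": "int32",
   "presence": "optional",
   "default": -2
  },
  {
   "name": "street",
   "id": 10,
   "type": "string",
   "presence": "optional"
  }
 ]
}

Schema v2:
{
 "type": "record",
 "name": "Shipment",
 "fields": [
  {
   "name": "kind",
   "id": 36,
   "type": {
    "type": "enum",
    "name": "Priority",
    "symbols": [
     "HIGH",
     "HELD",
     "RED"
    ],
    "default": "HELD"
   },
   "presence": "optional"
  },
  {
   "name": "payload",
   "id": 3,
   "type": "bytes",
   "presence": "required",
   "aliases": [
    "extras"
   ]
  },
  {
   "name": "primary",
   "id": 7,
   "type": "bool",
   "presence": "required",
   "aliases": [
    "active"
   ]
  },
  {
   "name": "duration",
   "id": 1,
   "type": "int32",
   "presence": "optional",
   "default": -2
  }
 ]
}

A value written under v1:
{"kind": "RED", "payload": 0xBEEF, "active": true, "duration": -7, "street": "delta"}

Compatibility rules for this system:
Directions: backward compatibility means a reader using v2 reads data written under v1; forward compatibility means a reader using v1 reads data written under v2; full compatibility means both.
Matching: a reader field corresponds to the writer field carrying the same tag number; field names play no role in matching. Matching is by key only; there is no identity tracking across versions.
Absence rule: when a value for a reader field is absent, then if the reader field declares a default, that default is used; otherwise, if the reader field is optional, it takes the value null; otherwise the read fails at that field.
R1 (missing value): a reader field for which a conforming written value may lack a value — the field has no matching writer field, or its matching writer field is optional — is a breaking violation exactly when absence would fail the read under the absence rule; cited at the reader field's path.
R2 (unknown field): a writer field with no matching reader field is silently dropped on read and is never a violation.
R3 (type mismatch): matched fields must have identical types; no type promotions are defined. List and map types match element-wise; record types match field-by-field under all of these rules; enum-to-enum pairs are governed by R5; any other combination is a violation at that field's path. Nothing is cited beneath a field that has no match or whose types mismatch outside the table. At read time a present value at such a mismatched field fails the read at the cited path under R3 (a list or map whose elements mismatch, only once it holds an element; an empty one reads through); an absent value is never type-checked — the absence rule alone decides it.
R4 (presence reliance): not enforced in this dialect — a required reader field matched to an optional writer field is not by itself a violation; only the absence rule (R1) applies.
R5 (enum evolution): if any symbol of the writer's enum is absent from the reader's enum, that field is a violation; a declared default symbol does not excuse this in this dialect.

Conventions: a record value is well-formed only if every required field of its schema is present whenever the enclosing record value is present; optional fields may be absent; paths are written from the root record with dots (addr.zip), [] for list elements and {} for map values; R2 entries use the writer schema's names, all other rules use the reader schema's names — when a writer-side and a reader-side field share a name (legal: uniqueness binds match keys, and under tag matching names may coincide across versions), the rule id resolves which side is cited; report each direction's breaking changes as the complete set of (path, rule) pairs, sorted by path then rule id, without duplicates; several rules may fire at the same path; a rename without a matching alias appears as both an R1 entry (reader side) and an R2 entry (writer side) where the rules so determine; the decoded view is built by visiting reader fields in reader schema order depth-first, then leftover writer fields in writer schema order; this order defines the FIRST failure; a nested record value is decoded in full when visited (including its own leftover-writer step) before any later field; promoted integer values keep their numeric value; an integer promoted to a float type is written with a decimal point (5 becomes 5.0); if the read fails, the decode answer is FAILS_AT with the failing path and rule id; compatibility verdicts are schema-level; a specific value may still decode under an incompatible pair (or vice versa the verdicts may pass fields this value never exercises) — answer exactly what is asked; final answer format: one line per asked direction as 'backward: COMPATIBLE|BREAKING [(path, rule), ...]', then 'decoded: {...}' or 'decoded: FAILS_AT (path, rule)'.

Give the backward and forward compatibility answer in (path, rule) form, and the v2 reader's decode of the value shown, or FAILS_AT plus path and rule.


backward: COMPATIBLE []; forward: COMPATIBLE []; decoded: {"kind": null, "payload": 0xBEEF, "primary": true, "duration": -7}

each type pair in Shipment: writer, then reader
backward on Shipment — v2 reading data written by v1:
  kind: no writer match
  writer required, bytes -> bytes: reader payload maps from writer payload
  writer required, bool -> bool: reader primary maps from writer active
  writer optional, int32 -> int32: reader duration maps from writer duration
  writer field kind has no reader counterpart
  writer field street has no reader counterpart
  nothing fires on Shipment: backward is COMPATIBLE
forward on Shipment — v1 reading data written by v2:
  kind: no writer match
  writer required, bytes -> bytes: reader payload maps from writer payload
  writer required, bool -> bool: reader active maps from writer primary
  writer optional, int32 -> int32: reader duration maps from writer duration
  street: no writer match
  writer field kind has no reader counterpart
  nothing fires on Shipment: forward is COMPATIBLE
decode (reader v2):
  kind := null (not supplied -> null)
  payload := 0xBEEF
  primary := true (from writer active)
  duration := -7
  writer kind: unmatched, discarded
  writer street: unmatched, discarded
  => decoded: {"kind": null, "payload": 0xBEEF, "primary": true, "duration": -7}
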